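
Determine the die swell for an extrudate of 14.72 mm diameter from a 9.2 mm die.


Die swell ratio = D_extrudate / D_die
= 14.72 / 9.2
= 1.6

Die swell = 1.6


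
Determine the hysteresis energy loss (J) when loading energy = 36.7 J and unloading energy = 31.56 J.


Hysteresis loss = loading - unloading
= 36.7 - 31.56
= 5.14 J

5.14 J


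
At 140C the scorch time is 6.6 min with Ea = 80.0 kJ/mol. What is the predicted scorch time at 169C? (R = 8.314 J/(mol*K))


Convert temperatures: T1 = 140 + 273.15 = 413.15 K, T2 = 169 + 273.15 = 442.15 K
ts2_new = 6.6 * exp(80000 / 8.314 * (1/442.15 - 1/413.15))
1/T2 - 1/T1 = -1.5875e-04
ts2_new = 1.43 min

1.43 min


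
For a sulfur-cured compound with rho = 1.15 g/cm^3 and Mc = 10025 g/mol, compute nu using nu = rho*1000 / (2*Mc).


nu = rho * 1000 / (2 * Mc)
nu = 1.15 * 1000 / (2 * 10025)
nu = 1150.0 / 20050
nu = 0.0574 mol/L

0.0574 mol/L


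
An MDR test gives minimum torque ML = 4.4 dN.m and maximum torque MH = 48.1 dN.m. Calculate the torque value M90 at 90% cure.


M90 = ML + 0.9 * (MH - ML)
M90 = 4.4 + 0.9 * (48.1 - 4.4)
M90 = 4.4 + 0.9 * 43.7
M90 = 43.73 dN.m

43.73 dN.m


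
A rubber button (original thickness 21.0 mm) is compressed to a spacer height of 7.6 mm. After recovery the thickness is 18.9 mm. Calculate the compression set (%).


CS = (t0 - recovered) / (t0 - ts) * 100
= (21.0 - 18.9) / (21.0 - 7.6) * 100
= 2.1 / 13.4 * 100
= 15.7%

15.7%


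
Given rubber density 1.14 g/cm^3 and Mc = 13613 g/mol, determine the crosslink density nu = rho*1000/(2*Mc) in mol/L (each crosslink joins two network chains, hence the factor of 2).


nu = rho * 1000 / (2 * Mc)
nu = 1.14 * 1000 / (2 * 13613)
nu = 1140.0 / 27226
nu = 0.0419 mol/L

0.0419 mol/L


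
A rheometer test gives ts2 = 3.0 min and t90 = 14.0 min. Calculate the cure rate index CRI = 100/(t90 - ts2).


CRI = 100 / (t90 - ts2)
= 100 / (14.0 - 3.0)
= 100 / 11.0
= 9.09 min^-1

9.09 min^-1


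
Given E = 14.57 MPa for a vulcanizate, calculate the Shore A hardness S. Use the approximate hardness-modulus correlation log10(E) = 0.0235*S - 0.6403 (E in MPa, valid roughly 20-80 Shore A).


log10(E) = 0.0235*S - 0.6403  =>  S = (log10(E) + 0.6403) / 0.0235
log10(14.57) = 1.163460
S = (1.163460 + 0.6403) / 0.0235 = 1.803760 / 0.0235
S = 76.8

Shore A = 76.8


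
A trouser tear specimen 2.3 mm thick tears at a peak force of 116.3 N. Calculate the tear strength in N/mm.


Tear strength = force / thickness
= 116.3 / 2.3
= 50.57 N/mm

50.57 N/mm


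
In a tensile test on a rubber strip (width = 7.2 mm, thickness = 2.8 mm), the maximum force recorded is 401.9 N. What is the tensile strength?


Area = width * thickness = 7.2 * 2.8 = 20.16 mm^2
TS = force / area = 401.9 / 20.16 = 19.94 MPa

19.94 MPa


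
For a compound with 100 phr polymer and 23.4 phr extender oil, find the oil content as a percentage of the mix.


Oil % = oil / (100 + oil) * 100
= 23.4 / (100 + 23.4) * 100
= 23.4 / 123.4 * 100
= 18.96%

18.96%


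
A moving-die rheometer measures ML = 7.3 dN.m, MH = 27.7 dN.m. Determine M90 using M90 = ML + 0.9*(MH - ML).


M90 = ML + 0.9 * (MH - ML)
M90 = 7.3 + 0.9 * (27.7 - 7.3)
M90 = 7.3 + 0.9 * 20.4
M90 = 25.66 dN.m

25.66 dN.m


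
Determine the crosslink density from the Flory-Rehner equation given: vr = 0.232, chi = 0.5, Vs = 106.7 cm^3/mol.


ln(1 - vr) = ln(1 - 0.232) = -0.2640
Numerator = -((-0.2640) + 0.232 + 0.5 * 0.232^2) = 0.0051
Denominator = 106.7 * (0.232^(1/3) - 0.232/2) = 53.1860
nu = 0.0051 / 53.1860 = 9.5016e-05 mol/cm^3

9.5016e-05 mol/cm^3


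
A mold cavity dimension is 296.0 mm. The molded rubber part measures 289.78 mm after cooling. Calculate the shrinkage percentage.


Shrinkage = (mold - part) / mold * 100
= (296.0 - 289.78) / 296.0 * 100
= 6.22 / 296.0 * 100
= 2.1%

2.1%


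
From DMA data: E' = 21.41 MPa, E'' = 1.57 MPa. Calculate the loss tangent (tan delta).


tan delta = E'' / E'
= 1.57 / 21.41
= 0.0733

tan delta = 0.0733


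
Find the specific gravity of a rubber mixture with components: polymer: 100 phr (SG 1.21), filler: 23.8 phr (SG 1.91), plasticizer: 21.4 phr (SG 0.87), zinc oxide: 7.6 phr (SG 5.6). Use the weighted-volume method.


Sum of weights = 152.8
Volume contributions:
  polymer: 100/1.21 = 82.6446
  filler: 23.8/1.91 = 12.4607
  plasticizer: 21.4/0.87 = 24.5977
  zinc oxide: 7.6/5.6 = 1.3571
Sum of volumes = 121.0602
SG = 152.8 / 121.0602 = 1.262

SG = 1.262


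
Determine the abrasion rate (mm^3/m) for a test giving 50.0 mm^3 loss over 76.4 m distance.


Rate = volume_loss / distance
= 50.0 / 76.4
= 0.654 mm^3/m

0.654 mm^3/m


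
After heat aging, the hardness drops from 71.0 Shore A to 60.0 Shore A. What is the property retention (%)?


Retention = aged / original * 100
= 60.0 / 71.0 * 100
= 84.5%

84.5%


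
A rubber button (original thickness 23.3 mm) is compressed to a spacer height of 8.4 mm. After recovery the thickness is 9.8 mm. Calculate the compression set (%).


CS = (t0 - recovered) / (t0 - ts) * 100
= (23.3 - 9.8) / (23.3 - 8.4) * 100
= 13.5 / 14.9 * 100
= 90.6%

90.6%


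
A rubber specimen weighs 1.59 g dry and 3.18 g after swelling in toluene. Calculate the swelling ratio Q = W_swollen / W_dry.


Q = W_swollen / W_dry
Q = 3.18 / 1.59
Q = 2.0

Q = 2.0


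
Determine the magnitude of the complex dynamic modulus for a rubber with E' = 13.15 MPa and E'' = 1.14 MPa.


|E*| = sqrt(E'^2 + E''^2)
= sqrt(13.15^2 + 1.14^2)
= sqrt(172.9225 + 1.2996)
= 13.199 MPa

13.199 MPa


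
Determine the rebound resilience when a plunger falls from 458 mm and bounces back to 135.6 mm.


Resilience = h_rebound / h_drop * 100
= 135.6 / 458 * 100
= 29.6%

29.6%


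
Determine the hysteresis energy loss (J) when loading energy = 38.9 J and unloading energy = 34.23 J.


Hysteresis loss = loading - unloading
= 38.9 - 34.23
= 4.67 J

4.67 J


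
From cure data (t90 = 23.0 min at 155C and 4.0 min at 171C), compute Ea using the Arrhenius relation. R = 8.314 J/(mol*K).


T1 = 428.15 K, T2 = 444.15 K
1/T1 - 1/T2 = 8.4138e-05
ln(t1/t2) = ln(23.0/4.0) = 1.7492
Ea = 8.314 * 1.7492 / 8.4138e-05 = 172844.3091 J/mol
Ea = 172.84 kJ/mol

172.84 kJ/mol


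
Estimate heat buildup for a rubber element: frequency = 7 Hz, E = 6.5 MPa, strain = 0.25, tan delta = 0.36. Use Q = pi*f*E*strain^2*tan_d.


Q = pi * f * E * strain^2 * tan_d
= pi * 7 * 6.5 * 0.25^2 * 0.36
= pi * 7 * 6.5 * 0.0625 * 0.36
= 3.2162

Q = 3.2162


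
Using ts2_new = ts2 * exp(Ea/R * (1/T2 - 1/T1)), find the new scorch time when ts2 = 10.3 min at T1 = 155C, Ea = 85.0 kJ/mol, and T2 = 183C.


Convert temperatures: T1 = 155 + 273.15 = 428.15 K, T2 = 183 + 273.15 = 456.15 K
ts2_new = 10.3 * exp(85000 / 8.314 * (1/456.15 - 1/428.15))
1/T2 - 1/T1 = -1.4337e-04
ts2_new = 2.38 min

2.38 min


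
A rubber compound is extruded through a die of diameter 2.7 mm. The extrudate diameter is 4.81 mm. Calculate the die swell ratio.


Die swell ratio = D_extrudate / D_die
= 4.81 / 2.7
= 1.781

Die swell = 1.781


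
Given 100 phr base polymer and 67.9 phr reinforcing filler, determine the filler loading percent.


Filler % = filler / (rubber + filler) * 100
= 67.9 / (100 + 67.9) * 100
= 67.9 / 167.9 * 100
= 40.44%

40.44%


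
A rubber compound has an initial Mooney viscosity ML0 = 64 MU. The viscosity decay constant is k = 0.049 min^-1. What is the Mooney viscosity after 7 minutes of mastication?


ML = ML0 * exp(-k * t)
ML = 64 * exp(-0.049 * 7)
ML = 64 * 0.7096
ML = 45.42 MU

45.42 MU


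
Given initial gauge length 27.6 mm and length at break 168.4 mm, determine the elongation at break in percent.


Elongation = (Lf - L0) / L0 * 100
= (168.4 - 27.6) / 27.6 * 100
= 140.8 / 27.6 * 100
= 510.1%

510.1%


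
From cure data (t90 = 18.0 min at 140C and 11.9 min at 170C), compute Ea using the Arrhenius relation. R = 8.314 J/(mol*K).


T1 = 413.15 K, T2 = 443.15 K
1/T1 - 1/T2 = 1.6386e-04
ln(t1/t2) = ln(18.0/11.9) = 0.4138
Ea = 8.314 * 0.4138 / 1.6386e-04 = 20997.7505 J/mol
Ea = 21.0 kJ/mol

21.0 kJ/mol


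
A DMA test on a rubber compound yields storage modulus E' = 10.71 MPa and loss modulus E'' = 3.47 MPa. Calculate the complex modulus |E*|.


|E*| = sqrt(E'^2 + E''^2)
= sqrt(10.71^2 + 3.47^2)
= sqrt(114.7041 + 12.0409)
= 11.258 MPa

11.258 MPa


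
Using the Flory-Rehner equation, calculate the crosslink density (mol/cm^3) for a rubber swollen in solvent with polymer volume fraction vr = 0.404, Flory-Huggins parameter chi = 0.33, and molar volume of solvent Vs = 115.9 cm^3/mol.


ln(1 - vr) = ln(1 - 0.404) = -0.5175
Numerator = -((-0.5175) + 0.404 + 0.33 * 0.404^2) = 0.0597
Denominator = 115.9 * (0.404^(1/3) - 0.404/2) = 62.2678
nu = 0.0597 / 62.2678 = 9.5801e-04 mol/cm^3

9.5801e-04 mol/cm^3


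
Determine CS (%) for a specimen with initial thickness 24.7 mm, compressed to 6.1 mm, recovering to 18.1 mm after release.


CS = (t0 - recovered) / (t0 - ts) * 100
= (24.7 - 18.1) / (24.7 - 6.1) * 100
= 6.6 / 18.6 * 100
= 35.5%

35.5%


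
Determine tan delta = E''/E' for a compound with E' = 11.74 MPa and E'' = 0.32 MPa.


tan delta = E'' / E'
= 0.32 / 11.74
= 0.0273

tan delta = 0.0273


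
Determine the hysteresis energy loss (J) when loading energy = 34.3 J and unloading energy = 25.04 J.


Hysteresis loss = loading - unloading
= 34.3 - 25.04
= 9.26 J

9.26 J


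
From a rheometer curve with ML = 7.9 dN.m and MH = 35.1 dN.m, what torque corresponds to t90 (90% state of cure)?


M90 = ML + 0.9 * (MH - ML)
M90 = 7.9 + 0.9 * (35.1 - 7.9)
M90 = 7.9 + 0.9 * 27.2
M90 = 32.38 dN.m

32.38 dN.m


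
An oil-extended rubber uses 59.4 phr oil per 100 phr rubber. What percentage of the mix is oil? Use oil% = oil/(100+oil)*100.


Oil % = oil / (100 + oil) * 100
= 59.4 / (100 + 59.4) * 100
= 59.4 / 159.4 * 100
= 37.26%

37.26%


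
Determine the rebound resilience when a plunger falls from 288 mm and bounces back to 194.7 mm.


Resilience = h_rebound / h_drop * 100
= 194.7 / 288 * 100
= 67.6%

67.6%


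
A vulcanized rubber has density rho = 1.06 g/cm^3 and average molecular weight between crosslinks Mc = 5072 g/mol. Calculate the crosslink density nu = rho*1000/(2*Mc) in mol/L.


nu = rho * 1000 / (2 * Mc)
nu = 1.06 * 1000 / (2 * 5072)
nu = 1060.0 / 10144
nu = 0.1045 mol/L

0.1045 mol/L


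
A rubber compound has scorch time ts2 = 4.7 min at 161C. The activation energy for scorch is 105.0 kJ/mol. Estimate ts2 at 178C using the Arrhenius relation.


Convert temperatures: T1 = 161 + 273.15 = 434.15 K, T2 = 178 + 273.15 = 451.15 K
ts2_new = 4.7 * exp(105000 / 8.314 * (1/451.15 - 1/434.15))
1/T2 - 1/T1 = -8.6794e-05
ts2_new = 1.57 min

1.57 min


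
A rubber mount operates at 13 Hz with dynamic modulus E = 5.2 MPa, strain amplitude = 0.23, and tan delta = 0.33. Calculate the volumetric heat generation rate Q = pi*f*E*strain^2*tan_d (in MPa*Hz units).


Q = pi * f * E * strain^2 * tan_d
= pi * 13 * 5.2 * 0.23^2 * 0.33
= pi * 13 * 5.2 * 0.0529 * 0.33
= 3.7074

Q = 3.7074


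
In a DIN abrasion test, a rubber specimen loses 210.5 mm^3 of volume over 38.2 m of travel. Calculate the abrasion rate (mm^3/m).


Rate = volume_loss / distance
= 210.5 / 38.2
= 5.51 mm^3/m

5.51 mm^3/m


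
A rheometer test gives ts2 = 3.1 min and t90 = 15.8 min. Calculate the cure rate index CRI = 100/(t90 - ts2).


CRI = 100 / (t90 - ts2)
= 100 / (15.8 - 3.1)
= 100 / 12.7
= 7.87 min^-1

7.87 min^-1


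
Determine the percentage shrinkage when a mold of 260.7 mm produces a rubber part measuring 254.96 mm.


Shrinkage = (mold - part) / mold * 100
= (260.7 - 254.96) / 260.7 * 100
= 5.74 / 260.7 * 100
= 2.2%

2.2%


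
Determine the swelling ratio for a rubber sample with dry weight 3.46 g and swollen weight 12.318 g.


Q = W_swollen / W_dry
Q = 12.318 / 3.46
Q = 3.56

Q = 3.56


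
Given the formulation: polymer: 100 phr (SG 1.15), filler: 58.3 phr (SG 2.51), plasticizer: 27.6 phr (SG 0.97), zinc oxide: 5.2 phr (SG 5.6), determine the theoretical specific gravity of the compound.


Sum of weights = 191.1
Volume contributions:
  polymer: 100/1.15 = 86.9565
  filler: 58.3/2.51 = 23.2271
  plasticizer: 27.6/0.97 = 28.4536
  zinc oxide: 5.2/5.6 = 0.9286
Sum of volumes = 139.5658
SG = 191.1 / 139.5658 = 1.369

SG = 1.369


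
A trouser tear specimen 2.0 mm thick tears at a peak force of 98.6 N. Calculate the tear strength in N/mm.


Tear strength = force / thickness
= 98.6 / 2.0
= 49.3 N/mm

49.3 N/mm


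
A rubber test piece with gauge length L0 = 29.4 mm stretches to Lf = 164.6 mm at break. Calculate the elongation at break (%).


Elongation = (Lf - L0) / L0 * 100
= (164.6 - 29.4) / 29.4 * 100
= 135.2 / 29.4 * 100
= 459.9%

459.9%


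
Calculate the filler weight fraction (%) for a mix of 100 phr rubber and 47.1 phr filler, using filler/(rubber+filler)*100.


Filler % = filler / (rubber + filler) * 100
= 47.1 / (100 + 47.1) * 100
= 47.1 / 147.1 * 100
= 32.02%

32.02%


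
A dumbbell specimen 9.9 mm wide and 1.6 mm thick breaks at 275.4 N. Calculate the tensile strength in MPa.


Area = width * thickness = 9.9 * 1.6 = 15.84 mm^2
TS = force / area = 275.4 / 15.84 = 17.39 MPa

17.39 MPa


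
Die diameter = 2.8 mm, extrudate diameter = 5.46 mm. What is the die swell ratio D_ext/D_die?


Die swell ratio = D_extrudate / D_die
= 5.46 / 2.8
= 1.95

Die swell = 1.95


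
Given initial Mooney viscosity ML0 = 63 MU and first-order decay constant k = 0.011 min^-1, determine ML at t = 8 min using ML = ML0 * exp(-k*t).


ML = ML0 * exp(-k * t)
ML = 63 * exp(-0.011 * 8)
ML = 63 * 0.9158
ML = 57.69 MU

57.69 MU


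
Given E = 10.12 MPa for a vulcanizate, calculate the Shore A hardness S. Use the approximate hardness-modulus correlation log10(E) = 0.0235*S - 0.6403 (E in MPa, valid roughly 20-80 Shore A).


log10(E) = 0.0235*S - 0.6403  =>  S = (log10(E) + 0.6403) / 0.0235
log10(10.12) = 1.005181
S = (1.005181 + 0.6403) / 0.0235 = 1.645481 / 0.0235
S = 70.0

Shore A = 70.0


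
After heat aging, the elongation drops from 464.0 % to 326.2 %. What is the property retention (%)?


Retention = aged / original * 100
= 326.2 / 464.0 * 100
= 70.3%

70.3%


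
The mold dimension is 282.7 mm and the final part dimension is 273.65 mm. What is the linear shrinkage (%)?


Shrinkage = (mold - part) / mold * 100
= (282.7 - 273.65) / 282.7 * 100
= 9.05 / 282.7 * 100
= 3.2%

3.2%


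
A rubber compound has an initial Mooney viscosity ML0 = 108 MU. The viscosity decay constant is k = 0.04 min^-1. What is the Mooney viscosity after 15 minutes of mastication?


ML = ML0 * exp(-k * t)
ML = 108 * exp(-0.04 * 15)
ML = 108 * 0.5488
ML = 59.27 MU

59.27 MU


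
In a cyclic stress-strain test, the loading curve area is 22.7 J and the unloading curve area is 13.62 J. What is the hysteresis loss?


Hysteresis loss = loading - unloading
= 22.7 - 13.62
= 9.08 J

9.08 J


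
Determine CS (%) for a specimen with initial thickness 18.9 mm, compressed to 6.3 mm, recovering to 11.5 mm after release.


CS = (t0 - recovered) / (t0 - ts) * 100
= (18.9 - 11.5) / (18.9 - 6.3) * 100
= 7.4 / 12.6 * 100
= 58.7%

58.7%


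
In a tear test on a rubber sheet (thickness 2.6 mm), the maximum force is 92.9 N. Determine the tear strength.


Tear strength = force / thickness
= 92.9 / 2.6
= 35.73 N/mm

35.73 N/mm


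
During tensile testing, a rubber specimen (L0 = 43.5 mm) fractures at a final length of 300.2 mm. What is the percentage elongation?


Elongation = (Lf - L0) / L0 * 100
= (300.2 - 43.5) / 43.5 * 100
= 256.7 / 43.5 * 100
= 590.1%

590.1%


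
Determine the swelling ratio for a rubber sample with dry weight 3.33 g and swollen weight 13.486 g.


Q = W_swollen / W_dry
Q = 13.486 / 3.33
Q = 4.05

Q = 4.05


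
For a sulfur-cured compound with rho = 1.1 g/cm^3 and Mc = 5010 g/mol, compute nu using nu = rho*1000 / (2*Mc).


nu = rho * 1000 / (2 * Mc)
nu = 1.1 * 1000 / (2 * 5010)
nu = 1100.0 / 10020
nu = 0.1098 mol/L

0.1098 mol/L


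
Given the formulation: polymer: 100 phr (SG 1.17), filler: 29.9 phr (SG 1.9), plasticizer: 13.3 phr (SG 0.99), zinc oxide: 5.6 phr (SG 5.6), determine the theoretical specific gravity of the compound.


Sum of weights = 148.8
Volume contributions:
  polymer: 100/1.17 = 85.4701
  filler: 29.9/1.9 = 15.7368
  plasticizer: 13.3/0.99 = 13.4343
  zinc oxide: 5.6/5.6 = 1.0000
Sum of volumes = 115.6413
SG = 148.8 / 115.6413 = 1.287

SG = 1.287


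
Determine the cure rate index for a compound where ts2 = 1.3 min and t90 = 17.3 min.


CRI = 100 / (t90 - ts2)
= 100 / (17.3 - 1.3)
= 100 / 16.0
= 6.25 min^-1

6.25 min^-1


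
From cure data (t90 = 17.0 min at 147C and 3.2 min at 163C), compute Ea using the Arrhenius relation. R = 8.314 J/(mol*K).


T1 = 420.15 K, T2 = 436.15 K
1/T1 - 1/T2 = 8.7313e-05
ln(t1/t2) = ln(17.0/3.2) = 1.6701
Ea = 8.314 * 1.6701 / 8.7313e-05 = 159024.1253 J/mol
Ea = 159.02 kJ/mol

159.02 kJ/mol


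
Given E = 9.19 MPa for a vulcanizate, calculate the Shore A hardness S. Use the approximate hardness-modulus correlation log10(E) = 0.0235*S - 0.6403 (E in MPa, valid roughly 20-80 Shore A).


log10(E) = 0.0235*S - 0.6403  =>  S = (log10(E) + 0.6403) / 0.0235
log10(9.19) = 0.963316
S = (0.963316 + 0.6403) / 0.0235 = 1.603616 / 0.0235
S = 68.2

Shore A = 68.2


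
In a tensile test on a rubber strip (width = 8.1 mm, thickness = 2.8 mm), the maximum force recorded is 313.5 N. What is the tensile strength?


Area = width * thickness = 8.1 * 2.8 = 22.68 mm^2
TS = force / area = 313.5 / 22.68 = 13.82 MPa

13.82 MPa


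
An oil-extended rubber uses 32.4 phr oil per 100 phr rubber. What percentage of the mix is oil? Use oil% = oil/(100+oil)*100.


Oil % = oil / (100 + oil) * 100
= 32.4 / (100 + 32.4) * 100
= 32.4 / 132.4 * 100
= 24.47%

24.47%


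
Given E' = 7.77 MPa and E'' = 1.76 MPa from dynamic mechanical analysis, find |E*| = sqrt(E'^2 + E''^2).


|E*| = sqrt(E'^2 + E''^2)
= sqrt(7.77^2 + 1.76^2)
= sqrt(60.3729 + 3.0976)
= 7.967 MPa

7.967 MPa


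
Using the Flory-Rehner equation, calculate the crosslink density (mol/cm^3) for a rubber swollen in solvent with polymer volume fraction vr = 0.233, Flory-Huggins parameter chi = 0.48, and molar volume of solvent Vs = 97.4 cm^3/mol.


ln(1 - vr) = ln(1 - 0.233) = -0.2653
Numerator = -((-0.2653) + 0.233 + 0.48 * 0.233^2) = 0.0062
Denominator = 97.4 * (0.233^(1/3) - 0.233/2) = 48.5875
nu = 0.0062 / 48.5875 = 1.2781e-04 mol/cm^3

1.2781e-04 mol/cm^3


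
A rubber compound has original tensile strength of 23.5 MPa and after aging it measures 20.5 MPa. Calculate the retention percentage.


Retention = aged / original * 100
= 20.5 / 23.5 * 100
= 87.2%

87.2%


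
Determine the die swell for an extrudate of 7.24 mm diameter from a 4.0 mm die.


Die swell ratio = D_extrudate / D_die
= 7.24 / 4.0
= 1.81

Die swell = 1.81


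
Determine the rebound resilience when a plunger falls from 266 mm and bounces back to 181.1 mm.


Resilience = h_rebound / h_drop * 100
= 181.1 / 266 * 100
= 68.1%

68.1%


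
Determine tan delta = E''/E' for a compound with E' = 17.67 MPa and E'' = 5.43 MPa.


tan delta = E'' / E'
= 5.43 / 17.67
= 0.3073

tan delta = 0.3073


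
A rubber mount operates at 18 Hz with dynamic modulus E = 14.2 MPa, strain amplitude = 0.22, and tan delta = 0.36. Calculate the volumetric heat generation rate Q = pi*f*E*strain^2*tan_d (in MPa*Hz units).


Q = pi * f * E * strain^2 * tan_d
= pi * 18 * 14.2 * 0.22^2 * 0.36
= pi * 18 * 14.2 * 0.0484 * 0.36
= 13.9913

Q = 13.9913


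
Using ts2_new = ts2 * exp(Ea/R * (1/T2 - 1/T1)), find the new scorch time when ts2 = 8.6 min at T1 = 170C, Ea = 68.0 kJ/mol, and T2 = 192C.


Convert temperatures: T1 = 170 + 273.15 = 443.15 K, T2 = 192 + 273.15 = 465.15 K
ts2_new = 8.6 * exp(68000 / 8.314 * (1/465.15 - 1/443.15))
1/T2 - 1/T1 = -1.0673e-04
ts2_new = 3.59 min

3.59 min


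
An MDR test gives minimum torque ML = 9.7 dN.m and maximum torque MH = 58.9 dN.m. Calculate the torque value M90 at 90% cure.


M90 = ML + 0.9 * (MH - ML)
M90 = 9.7 + 0.9 * (58.9 - 9.7)
M90 = 9.7 + 0.9 * 49.2
M90 = 53.98 dN.m

53.98 dN.m


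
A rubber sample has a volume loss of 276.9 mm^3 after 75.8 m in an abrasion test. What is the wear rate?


Rate = volume_loss / distance
= 276.9 / 75.8
= 3.653 mm^3/m

3.653 mm^3/m


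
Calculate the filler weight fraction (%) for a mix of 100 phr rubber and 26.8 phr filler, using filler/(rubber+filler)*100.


Filler % = filler / (rubber + filler) * 100
= 26.8 / (100 + 26.8) * 100
= 26.8 / 126.8 * 100
= 21.14%

21.14%


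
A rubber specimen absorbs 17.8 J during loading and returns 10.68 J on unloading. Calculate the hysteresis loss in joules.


Hysteresis loss = loading - unloading
= 17.8 - 10.68
= 7.12 J

7.12 J


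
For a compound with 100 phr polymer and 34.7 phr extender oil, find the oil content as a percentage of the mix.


Oil % = oil / (100 + oil) * 100
= 34.7 / (100 + 34.7) * 100
= 34.7 / 134.7 * 100
= 25.76%

25.76%


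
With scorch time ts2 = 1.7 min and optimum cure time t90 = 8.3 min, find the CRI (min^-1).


CRI = 100 / (t90 - ts2)
= 100 / (8.3 - 1.7)
= 100 / 6.6
= 15.15 min^-1

15.15 min^-1


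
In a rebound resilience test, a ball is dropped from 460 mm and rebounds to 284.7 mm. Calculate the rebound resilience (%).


Resilience = h_rebound / h_drop * 100
= 284.7 / 460 * 100
= 61.9%

61.9%


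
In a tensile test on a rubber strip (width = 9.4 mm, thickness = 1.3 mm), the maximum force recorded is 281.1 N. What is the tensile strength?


Area = width * thickness = 9.4 * 1.3 = 12.22 mm^2
TS = force / area = 281.1 / 12.22 = 23.0 MPa

23.0 MPa


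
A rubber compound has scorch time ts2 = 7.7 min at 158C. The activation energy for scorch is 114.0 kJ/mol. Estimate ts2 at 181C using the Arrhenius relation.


Convert temperatures: T1 = 158 + 273.15 = 431.15 K, T2 = 181 + 273.15 = 454.15 K
ts2_new = 7.7 * exp(114000 / 8.314 * (1/454.15 - 1/431.15))
1/T2 - 1/T1 = -1.1746e-04
ts2_new = 1.54 min

1.54 min


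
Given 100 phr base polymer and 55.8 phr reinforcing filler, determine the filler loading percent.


Filler % = filler / (rubber + filler) * 100
= 55.8 / (100 + 55.8) * 100
= 55.8 / 155.8 * 100
= 35.82%

35.82%


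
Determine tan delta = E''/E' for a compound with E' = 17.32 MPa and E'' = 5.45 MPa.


tan delta = E'' / E'
= 5.45 / 17.32
= 0.3147

tan delta = 0.3147


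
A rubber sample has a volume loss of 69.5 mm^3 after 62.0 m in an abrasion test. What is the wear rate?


Rate = volume_loss / distance
= 69.5 / 62.0
= 1.121 mm^3/m

1.121 mm^3/m


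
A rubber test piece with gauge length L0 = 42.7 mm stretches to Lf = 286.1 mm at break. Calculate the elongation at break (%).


Elongation = (Lf - L0) / L0 * 100
= (286.1 - 42.7) / 42.7 * 100
= 243.4 / 42.7 * 100
= 570.0%

570.0%


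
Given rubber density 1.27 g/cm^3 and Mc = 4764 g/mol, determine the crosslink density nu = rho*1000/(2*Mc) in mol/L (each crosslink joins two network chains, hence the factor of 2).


nu = rho * 1000 / (2 * Mc)
nu = 1.27 * 1000 / (2 * 4764)
nu = 1270.0 / 9528
nu = 0.1333 mol/L

0.1333 mol/L


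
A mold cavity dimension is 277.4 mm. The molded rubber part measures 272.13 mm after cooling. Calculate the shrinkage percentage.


Shrinkage = (mold - part) / mold * 100
= (277.4 - 272.13) / 277.4 * 100
= 5.27 / 277.4 * 100
= 1.9%

1.9%


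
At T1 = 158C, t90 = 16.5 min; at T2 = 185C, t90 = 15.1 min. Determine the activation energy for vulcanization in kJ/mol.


T1 = 431.15 K, T2 = 458.15 K
1/T1 - 1/T2 = 1.3669e-04
ln(t1/t2) = ln(16.5/15.1) = 0.0887
Ea = 8.314 * 0.0887 / 1.3669e-04 = 5393.0901 J/mol
Ea = 5.39 kJ/mol

5.39 kJ/mol


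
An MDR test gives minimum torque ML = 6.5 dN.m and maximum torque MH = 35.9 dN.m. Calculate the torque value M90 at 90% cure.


M90 = ML + 0.9 * (MH - ML)
M90 = 6.5 + 0.9 * (35.9 - 6.5)
M90 = 6.5 + 0.9 * 29.4
M90 = 32.96 dN.m

32.96 dN.m


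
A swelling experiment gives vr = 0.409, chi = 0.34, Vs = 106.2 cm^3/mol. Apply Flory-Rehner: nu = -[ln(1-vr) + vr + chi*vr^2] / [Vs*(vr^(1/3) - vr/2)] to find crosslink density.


ln(1 - vr) = ln(1 - 0.409) = -0.5259
Numerator = -((-0.5259) + 0.409 + 0.34 * 0.409^2) = 0.0601
Denominator = 106.2 * (0.409^(1/3) - 0.409/2) = 57.1134
nu = 0.0601 / 57.1134 = 0.0011 mol/cm^3

0.0011 mol/cm^3


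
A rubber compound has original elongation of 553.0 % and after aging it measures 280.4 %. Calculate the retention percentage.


Retention = aged / original * 100
= 280.4 / 553.0 * 100
= 50.7%

50.7%


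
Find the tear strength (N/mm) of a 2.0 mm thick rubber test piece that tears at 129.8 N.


Tear strength = force / thickness
= 129.8 / 2.0
= 64.9 N/mm

64.9 N/mm


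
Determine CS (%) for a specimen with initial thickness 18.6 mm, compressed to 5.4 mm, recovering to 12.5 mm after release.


CS = (t0 - recovered) / (t0 - ts) * 100
= (18.6 - 12.5) / (18.6 - 5.4) * 100
= 6.1 / 13.2 * 100
= 46.2%

46.2%


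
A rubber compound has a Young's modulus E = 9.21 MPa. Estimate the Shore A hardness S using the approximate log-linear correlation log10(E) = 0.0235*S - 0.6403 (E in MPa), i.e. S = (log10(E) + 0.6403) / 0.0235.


log10(E) = 0.0235*S - 0.6403  =>  S = (log10(E) + 0.6403) / 0.0235
log10(9.21) = 0.964260
S = (0.964260 + 0.6403) / 0.0235 = 1.604560 / 0.0235
S = 68.3

Shore A = 68.3


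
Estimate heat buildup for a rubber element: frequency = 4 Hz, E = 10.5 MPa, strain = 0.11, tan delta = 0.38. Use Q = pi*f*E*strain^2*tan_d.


Q = pi * f * E * strain^2 * tan_d
= pi * 4 * 10.5 * 0.11^2 * 0.38
= pi * 4 * 10.5 * 0.0121 * 0.38
= 0.6067

Q = 0.6067


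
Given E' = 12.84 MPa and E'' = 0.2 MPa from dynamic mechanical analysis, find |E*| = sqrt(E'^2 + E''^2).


|E*| = sqrt(E'^2 + E''^2)
= sqrt(12.84^2 + 0.2^2)
= sqrt(164.8656 + 0.0400)
= 12.842 MPa

12.842 MPa


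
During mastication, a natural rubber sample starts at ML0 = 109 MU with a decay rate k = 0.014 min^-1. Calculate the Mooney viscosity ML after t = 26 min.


ML = ML0 * exp(-k * t)
ML = 109 * exp(-0.014 * 26)
ML = 109 * 0.6949
ML = 75.74 MU

75.74 MU


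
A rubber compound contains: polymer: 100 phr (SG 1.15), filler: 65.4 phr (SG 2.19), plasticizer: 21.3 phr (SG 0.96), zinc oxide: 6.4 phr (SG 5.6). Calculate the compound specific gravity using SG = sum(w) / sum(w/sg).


Sum of weights = 193.1
Volume contributions:
  polymer: 100/1.15 = 86.9565
  filler: 65.4/2.19 = 29.8630
  plasticizer: 21.3/0.96 = 22.1875
  zinc oxide: 6.4/5.6 = 1.1429
Sum of volumes = 140.1499
SG = 193.1 / 140.1499 = 1.378

SG = 1.378


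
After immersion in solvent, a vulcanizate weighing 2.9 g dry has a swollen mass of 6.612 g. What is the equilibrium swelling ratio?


Q = W_swollen / W_dry
Q = 6.612 / 2.9
Q = 2.28

Q = 2.28


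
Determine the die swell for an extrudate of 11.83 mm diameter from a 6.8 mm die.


Die swell ratio = D_extrudate / D_die
= 11.83 / 6.8
= 1.74

Die swell = 1.74


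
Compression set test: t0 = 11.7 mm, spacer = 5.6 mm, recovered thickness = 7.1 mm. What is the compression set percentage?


CS = (t0 - recovered) / (t0 - ts) * 100
= (11.7 - 7.1) / (11.7 - 5.6) * 100
= 4.6 / 6.1 * 100
= 75.4%

75.4%


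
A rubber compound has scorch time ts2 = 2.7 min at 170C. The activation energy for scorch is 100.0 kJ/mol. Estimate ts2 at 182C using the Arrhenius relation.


Convert temperatures: T1 = 170 + 273.15 = 443.15 K, T2 = 182 + 273.15 = 455.15 K
ts2_new = 2.7 * exp(100000 / 8.314 * (1/455.15 - 1/443.15))
1/T2 - 1/T1 = -5.9494e-05
ts2_new = 1.32 min

1.32 min


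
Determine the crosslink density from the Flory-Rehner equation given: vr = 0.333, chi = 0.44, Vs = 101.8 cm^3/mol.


ln(1 - vr) = ln(1 - 0.333) = -0.4050
Numerator = -((-0.4050) + 0.333 + 0.44 * 0.333^2) = 0.0232
Denominator = 101.8 * (0.333^(1/3) - 0.333/2) = 53.6109
nu = 0.0232 / 53.6109 = 4.3226e-04 mol/cm^3

4.3226e-04 mol/cm^3


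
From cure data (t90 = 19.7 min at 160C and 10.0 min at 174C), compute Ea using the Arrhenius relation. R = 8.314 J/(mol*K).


T1 = 433.15 K, T2 = 447.15 K
1/T1 - 1/T2 = 7.2283e-05
ln(t1/t2) = ln(19.7/10.0) = 0.6780
Ea = 8.314 * 0.6780 / 7.2283e-05 = 77987.4495 J/mol
Ea = 77.99 kJ/mol

77.99 kJ/mol


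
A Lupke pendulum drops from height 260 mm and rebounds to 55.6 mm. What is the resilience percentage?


Resilience = h_rebound / h_drop * 100
= 55.6 / 260 * 100
= 21.4%

21.4%


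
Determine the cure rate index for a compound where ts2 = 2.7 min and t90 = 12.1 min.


CRI = 100 / (t90 - ts2)
= 100 / (12.1 - 2.7)
= 100 / 9.4
= 10.64 min^-1

10.64 min^-1


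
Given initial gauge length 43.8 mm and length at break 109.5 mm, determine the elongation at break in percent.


Elongation = (Lf - L0) / L0 * 100
= (109.5 - 43.8) / 43.8 * 100
= 65.7 / 43.8 * 100
= 150.0%

150.0%


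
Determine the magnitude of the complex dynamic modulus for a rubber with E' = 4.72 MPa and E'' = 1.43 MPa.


|E*| = sqrt(E'^2 + E''^2)
= sqrt(4.72^2 + 1.43^2)
= sqrt(22.2784 + 2.0449)
= 4.932 MPa

4.932 MPa


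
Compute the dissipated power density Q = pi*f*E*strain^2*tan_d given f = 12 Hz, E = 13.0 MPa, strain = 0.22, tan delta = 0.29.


Q = pi * f * E * strain^2 * tan_d
= pi * 12 * 13.0 * 0.22^2 * 0.29
= pi * 12 * 13.0 * 0.0484 * 0.29
= 6.8789

Q = 6.8789


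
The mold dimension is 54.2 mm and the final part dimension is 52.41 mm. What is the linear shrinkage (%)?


Shrinkage = (mold - part) / mold * 100
= (54.2 - 52.41) / 54.2 * 100
= 1.79 / 54.2 * 100
= 3.3%

3.3%


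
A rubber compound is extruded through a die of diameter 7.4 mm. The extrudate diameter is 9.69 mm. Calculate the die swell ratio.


Die swell ratio = D_extrudate / D_die
= 9.69 / 7.4
= 1.309

Die swell = 1.309


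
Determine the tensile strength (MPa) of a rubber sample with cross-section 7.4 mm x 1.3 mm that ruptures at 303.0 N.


Area = width * thickness = 7.4 * 1.3 = 9.62 mm^2
TS = force / area = 303.0 / 9.62 = 31.5 MPa

31.5 MPa


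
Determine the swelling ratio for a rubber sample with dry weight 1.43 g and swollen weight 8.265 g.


Q = W_swollen / W_dry
Q = 8.265 / 1.43
Q = 5.78

Q = 5.78


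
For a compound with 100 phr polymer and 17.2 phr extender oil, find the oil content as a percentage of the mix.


Oil % = oil / (100 + oil) * 100
= 17.2 / (100 + 17.2) * 100
= 17.2 / 117.2 * 100
= 14.68%

14.68%


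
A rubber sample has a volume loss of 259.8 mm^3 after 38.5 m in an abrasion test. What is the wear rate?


Rate = volume_loss / distance
= 259.8 / 38.5
= 6.748 mm^3/m

6.748 mm^3/m


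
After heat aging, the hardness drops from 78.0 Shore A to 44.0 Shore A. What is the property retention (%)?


Retention = aged / original * 100
= 44.0 / 78.0 * 100
= 56.4%

56.4%


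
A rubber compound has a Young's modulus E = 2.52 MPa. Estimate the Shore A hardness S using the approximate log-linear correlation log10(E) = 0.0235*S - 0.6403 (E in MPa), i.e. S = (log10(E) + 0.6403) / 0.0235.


log10(E) = 0.0235*S - 0.6403  =>  S = (log10(E) + 0.6403) / 0.0235
log10(2.52) = 0.401401
S = (0.401401 + 0.6403) / 0.0235 = 1.041701 / 0.0235
S = 44.3

Shore A = 44.3


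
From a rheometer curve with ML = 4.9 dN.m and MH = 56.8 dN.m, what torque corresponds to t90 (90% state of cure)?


M90 = ML + 0.9 * (MH - ML)
M90 = 4.9 + 0.9 * (56.8 - 4.9)
M90 = 4.9 + 0.9 * 51.9
M90 = 51.61 dN.m

51.61 dN.m


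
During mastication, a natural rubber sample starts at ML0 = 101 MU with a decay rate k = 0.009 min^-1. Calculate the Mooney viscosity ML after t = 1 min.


ML = ML0 * exp(-k * t)
ML = 101 * exp(-0.009 * 1)
ML = 101 * 0.9910
ML = 100.1 MU

100.1 MU


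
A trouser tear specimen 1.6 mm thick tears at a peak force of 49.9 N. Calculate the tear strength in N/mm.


Tear strength = force / thickness
= 49.9 / 1.6
= 31.19 N/mm

31.19 N/mm


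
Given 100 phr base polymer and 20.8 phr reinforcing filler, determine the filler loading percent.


Filler % = filler / (rubber + filler) * 100
= 20.8 / (100 + 20.8) * 100
= 20.8 / 120.8 * 100
= 17.22%

17.22%


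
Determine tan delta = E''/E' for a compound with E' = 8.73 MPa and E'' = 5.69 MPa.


tan delta = E'' / E'
= 5.69 / 8.73
= 0.6518

tan delta = 0.6518


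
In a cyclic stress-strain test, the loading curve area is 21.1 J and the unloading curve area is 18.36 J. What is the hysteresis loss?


Hysteresis loss = loading - unloading
= 21.1 - 18.36
= 2.74 J

2.74 J


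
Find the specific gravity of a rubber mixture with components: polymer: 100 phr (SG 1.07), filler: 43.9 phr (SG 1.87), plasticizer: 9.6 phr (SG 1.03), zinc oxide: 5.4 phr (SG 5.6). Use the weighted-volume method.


Sum of weights = 158.9
Volume contributions:
  polymer: 100/1.07 = 93.4579
  filler: 43.9/1.87 = 23.4759
  plasticizer: 9.6/1.03 = 9.3204
  zinc oxide: 5.4/5.6 = 0.9643
Sum of volumes = 127.2186
SG = 158.9 / 127.2186 = 1.249

SG = 1.249


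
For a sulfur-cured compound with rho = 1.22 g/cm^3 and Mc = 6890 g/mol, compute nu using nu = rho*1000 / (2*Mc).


nu = rho * 1000 / (2 * Mc)
nu = 1.22 * 1000 / (2 * 6890)
nu = 1220.0 / 13780
nu = 0.0885 mol/L

0.0885 mol/L


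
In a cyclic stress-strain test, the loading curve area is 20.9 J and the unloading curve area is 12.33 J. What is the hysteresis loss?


Hysteresis loss = loading - unloading
= 20.9 - 12.33
= 8.57 J

8.57 J


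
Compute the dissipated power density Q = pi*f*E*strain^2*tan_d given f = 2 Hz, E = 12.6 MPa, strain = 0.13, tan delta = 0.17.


Q = pi * f * E * strain^2 * tan_d
= pi * 2 * 12.6 * 0.13^2 * 0.17
= pi * 2 * 12.6 * 0.0169 * 0.17
= 0.2275

Q = 0.2275


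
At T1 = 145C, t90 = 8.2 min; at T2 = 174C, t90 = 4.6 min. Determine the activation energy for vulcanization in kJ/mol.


T1 = 418.15 K, T2 = 447.15 K
1/T1 - 1/T2 = 1.5510e-04
ln(t1/t2) = ln(8.2/4.6) = 0.5781
Ea = 8.314 * 0.5781 / 1.5510e-04 = 30987.2965 J/mol
Ea = 30.99 kJ/mol

30.99 kJ/mol


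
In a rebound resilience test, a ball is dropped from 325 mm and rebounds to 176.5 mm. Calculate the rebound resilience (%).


Resilience = h_rebound / h_drop * 100
= 176.5 / 325 * 100
= 54.3%

54.3%


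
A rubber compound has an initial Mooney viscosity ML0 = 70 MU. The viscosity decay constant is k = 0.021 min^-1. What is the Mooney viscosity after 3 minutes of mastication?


ML = ML0 * exp(-k * t)
ML = 70 * exp(-0.021 * 3)
ML = 70 * 0.9389
ML = 65.73 MU

65.73 MU


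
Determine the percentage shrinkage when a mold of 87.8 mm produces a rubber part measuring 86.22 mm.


Shrinkage = (mold - part) / mold * 100
= (87.8 - 86.22) / 87.8 * 100
= 1.58 / 87.8 * 100
= 1.8%

1.8%


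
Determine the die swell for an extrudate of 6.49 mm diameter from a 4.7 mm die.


Die swell ratio = D_extrudate / D_die
= 6.49 / 4.7
= 1.381

Die swell = 1.381


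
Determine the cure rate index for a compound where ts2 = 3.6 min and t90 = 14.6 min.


CRI = 100 / (t90 - ts2)
= 100 / (14.6 - 3.6)
= 100 / 11.0
= 9.09 min^-1

9.09 min^-1


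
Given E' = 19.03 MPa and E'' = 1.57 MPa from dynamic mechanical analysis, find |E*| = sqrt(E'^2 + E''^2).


|E*| = sqrt(E'^2 + E''^2)
= sqrt(19.03^2 + 1.57^2)
= sqrt(362.1409 + 2.4649)
= 19.095 MPa

19.095 MPa


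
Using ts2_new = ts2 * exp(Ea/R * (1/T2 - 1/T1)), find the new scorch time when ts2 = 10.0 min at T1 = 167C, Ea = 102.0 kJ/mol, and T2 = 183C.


Convert temperatures: T1 = 167 + 273.15 = 440.15 K, T2 = 183 + 273.15 = 456.15 K
ts2_new = 10.0 * exp(102000 / 8.314 * (1/456.15 - 1/440.15))
1/T2 - 1/T1 = -7.9691e-05
ts2_new = 3.76 min

3.76 min


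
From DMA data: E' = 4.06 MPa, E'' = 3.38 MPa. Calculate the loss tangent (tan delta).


tan delta = E'' / E'
= 3.38 / 4.06
= 0.8325

tan delta = 0.8325


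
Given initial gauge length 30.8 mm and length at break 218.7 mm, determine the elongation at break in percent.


Elongation = (Lf - L0) / L0 * 100
= (218.7 - 30.8) / 30.8 * 100
= 187.9 / 30.8 * 100
= 610.1%

610.1%


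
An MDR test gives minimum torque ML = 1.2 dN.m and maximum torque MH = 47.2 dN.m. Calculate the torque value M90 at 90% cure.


M90 = ML + 0.9 * (MH - ML)
M90 = 1.2 + 0.9 * (47.2 - 1.2)
M90 = 1.2 + 0.9 * 46.0
M90 = 42.6 dN.m

42.6 dN.m


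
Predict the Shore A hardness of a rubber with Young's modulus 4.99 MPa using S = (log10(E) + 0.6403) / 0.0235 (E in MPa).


log10(E) = 0.0235*S - 0.6403  =>  S = (log10(E) + 0.6403) / 0.0235
log10(4.99) = 0.698101
S = (0.698101 + 0.6403) / 0.0235 = 1.338401 / 0.0235
S = 57.0

Shore A = 57.0


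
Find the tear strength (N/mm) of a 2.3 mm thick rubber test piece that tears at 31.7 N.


Tear strength = force / thickness
= 31.7 / 2.3
= 13.78 N/mm

13.78 N/mm


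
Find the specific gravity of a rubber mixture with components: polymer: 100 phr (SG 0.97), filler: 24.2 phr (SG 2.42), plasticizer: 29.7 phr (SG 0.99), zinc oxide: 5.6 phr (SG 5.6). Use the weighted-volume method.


Sum of weights = 159.5
Volume contributions:
  polymer: 100/0.97 = 103.0928
  filler: 24.2/2.42 = 10.0000
  plasticizer: 29.7/0.99 = 30.0000
  zinc oxide: 5.6/5.6 = 1.0000
Sum of volumes = 144.0928
SG = 159.5 / 144.0928 = 1.107

SG = 1.107


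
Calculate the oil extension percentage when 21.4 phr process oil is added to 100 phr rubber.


Oil % = oil / (100 + oil) * 100
= 21.4 / (100 + 21.4) * 100
= 21.4 / 121.4 * 100
= 17.63%

17.63%


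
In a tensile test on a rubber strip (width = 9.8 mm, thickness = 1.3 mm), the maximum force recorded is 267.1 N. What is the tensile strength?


Area = width * thickness = 9.8 * 1.3 = 12.74 mm^2
TS = force / area = 267.1 / 12.74 = 20.97 MPa

20.97 MPa


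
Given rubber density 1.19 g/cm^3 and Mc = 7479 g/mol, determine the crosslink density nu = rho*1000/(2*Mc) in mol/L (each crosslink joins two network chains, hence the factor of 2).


nu = rho * 1000 / (2 * Mc)
nu = 1.19 * 1000 / (2 * 7479)
nu = 1190.0 / 14958
nu = 0.0796 mol/L

0.0796 mol/L


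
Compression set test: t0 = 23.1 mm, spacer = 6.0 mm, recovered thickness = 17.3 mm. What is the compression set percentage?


CS = (t0 - recovered) / (t0 - ts) * 100
= (23.1 - 17.3) / (23.1 - 6.0) * 100
= 5.8 / 17.1 * 100
= 33.9%

33.9%


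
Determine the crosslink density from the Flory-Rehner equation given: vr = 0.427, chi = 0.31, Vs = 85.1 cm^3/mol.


ln(1 - vr) = ln(1 - 0.427) = -0.5569
Numerator = -((-0.5569) + 0.427 + 0.31 * 0.427^2) = 0.0733
Denominator = 85.1 * (0.427^(1/3) - 0.427/2) = 45.9136
nu = 0.0733 / 45.9136 = 0.0016 mol/cm^3

0.0016 mol/cm^3


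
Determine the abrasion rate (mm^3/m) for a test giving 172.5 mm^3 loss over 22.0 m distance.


Rate = volume_loss / distance
= 172.5 / 22.0
= 7.841 mm^3/m

7.841 mm^3/m


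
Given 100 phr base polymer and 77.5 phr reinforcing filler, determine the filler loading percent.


Filler % = filler / (rubber + filler) * 100
= 77.5 / (100 + 77.5) * 100
= 77.5 / 177.5 * 100
= 43.66%

43.66%


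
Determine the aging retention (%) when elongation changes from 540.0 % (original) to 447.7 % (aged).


Retention = aged / original * 100
= 447.7 / 540.0 * 100
= 82.9%

82.9%


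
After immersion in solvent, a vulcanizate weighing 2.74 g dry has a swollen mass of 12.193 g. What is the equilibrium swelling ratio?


Q = W_swollen / W_dry
Q = 12.193 / 2.74
Q = 4.45

Q = 4.45


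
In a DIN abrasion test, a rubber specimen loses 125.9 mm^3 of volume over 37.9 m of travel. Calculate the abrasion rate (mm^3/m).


Rate = volume_loss / distance
= 125.9 / 37.9
= 3.322 mm^3/m

3.322 mm^3/m


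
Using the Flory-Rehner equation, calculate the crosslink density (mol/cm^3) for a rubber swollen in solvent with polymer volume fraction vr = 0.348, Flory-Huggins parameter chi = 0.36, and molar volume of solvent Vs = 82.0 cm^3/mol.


ln(1 - vr) = ln(1 - 0.348) = -0.4277
Numerator = -((-0.4277) + 0.348 + 0.36 * 0.348^2) = 0.0361
Denominator = 82.0 * (0.348^(1/3) - 0.348/2) = 43.4096
nu = 0.0361 / 43.4096 = 8.3192e-04 mol/cm^3

8.3192e-04 mol/cm^3
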